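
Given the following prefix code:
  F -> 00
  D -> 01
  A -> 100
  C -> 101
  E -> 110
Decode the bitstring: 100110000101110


Decoding step by step:
Bits 100 -> A
Bits 110 -> E
Bits 00 -> F
Bits 01 -> D
Bits 01 -> D
Bits 110 -> E


Decoded message: AEFDDE


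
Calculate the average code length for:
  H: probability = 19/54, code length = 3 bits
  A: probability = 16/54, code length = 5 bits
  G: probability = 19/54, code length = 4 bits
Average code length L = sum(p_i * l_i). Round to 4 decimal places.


Weighted contributions p_i * l_i:
  H: (19/54) * 3 = 57/54
  A: (16/54) * 5 = 80/54
  G: (19/54) * 4 = 76/54
Sum = (57 + 80 + 76)/54 = 213/54

L = 213/54 = 3.9444 bits/symbol


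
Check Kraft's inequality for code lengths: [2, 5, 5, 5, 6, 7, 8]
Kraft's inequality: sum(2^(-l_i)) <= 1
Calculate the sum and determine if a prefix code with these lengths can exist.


Sum = 2^(-2) + 2^(-5) + 2^(-5) + 2^(-5) + 2^(-6) + 2^(-7) + 2^(-8)
    = 0.25 + 0.03125 + 0.03125 + 0.03125 + 0.015625 + 0.0078125 + 0.00390625
    = 95/256 = 0.37109375
Since 0.37109375 <= 1, Kraft's inequality IS satisfied.
A prefix code with these lengths CAN exist.

Kraft sum = 0.37109375. Satisfied.


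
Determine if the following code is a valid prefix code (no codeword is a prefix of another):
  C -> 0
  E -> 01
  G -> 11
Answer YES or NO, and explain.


Checking each pair (does one codeword prefix another?):
  C='0' vs E='01': prefix -- VIOLATION

NO -- this is NOT a valid prefix code. C (0) is a prefix of E (01).


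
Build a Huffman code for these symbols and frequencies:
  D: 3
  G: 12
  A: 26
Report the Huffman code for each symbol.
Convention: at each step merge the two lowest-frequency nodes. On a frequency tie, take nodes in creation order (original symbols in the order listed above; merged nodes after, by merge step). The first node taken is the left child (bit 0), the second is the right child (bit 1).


Huffman tree construction:
Step 1: Merge D(3) + G(12) = 15
Step 2: Merge (D+G)(15) + A(26) = 41
Read each symbol's code off the tree from the root (left child = 0, right child = 1).

Codes:
  D: 00 (length 2)
  G: 01 (length 2)
  A: 1 (length 1)
Average code length: 56/41 = 1.3659 bits/symbol


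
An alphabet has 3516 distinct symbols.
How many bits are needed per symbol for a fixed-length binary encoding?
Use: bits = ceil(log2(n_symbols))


log2(3516) = 11.7797
Bracket: 2^11 = 2048 < 3516 <= 2^12 = 4096
So ceil(log2(3516)) = 12

bits = ceil(log2(3516)) = ceil(11.7797) = 12 bits


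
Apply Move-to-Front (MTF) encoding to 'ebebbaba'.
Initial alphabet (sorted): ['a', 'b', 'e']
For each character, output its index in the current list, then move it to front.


MTF encoding:
'e': index 2 in ['a', 'b', 'e'] -> ['e', 'a', 'b']
'b': index 2 in ['e', 'a', 'b'] -> ['b', 'e', 'a']
'e': index 1 in ['b', 'e', 'a'] -> ['e', 'b', 'a']
'b': index 1 in ['e', 'b', 'a'] -> ['b', 'e', 'a']
'b': index 0 in ['b', 'e', 'a'] -> ['b', 'e', 'a']
'a': index 2 in ['b', 'e', 'a'] -> ['a', 'b', 'e']
'b': index 1 in ['a', 'b', 'e'] -> ['b', 'a', 'e']
'a': index 1 in ['b', 'a', 'e'] -> ['a', 'b', 'e']


Output: [2, 2, 1, 1, 0, 2, 1, 1]


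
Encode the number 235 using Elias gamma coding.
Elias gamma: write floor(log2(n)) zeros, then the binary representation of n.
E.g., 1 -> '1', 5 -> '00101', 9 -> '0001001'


num_bits = floor(log2(235)) + 1 = 8
leading_zeros = num_bits - 1 = 7
binary(235) = 11101011

Elias gamma(235) = '0000000' + '11101011' = 000000011101011 (15 bits)


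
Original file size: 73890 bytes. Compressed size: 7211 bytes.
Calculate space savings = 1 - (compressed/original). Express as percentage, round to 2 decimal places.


ratio = compressed/original = 7211/73890 = 0.097591
savings = 1 - ratio = 1 - 0.097591 = 0.902409
as a percentage: 0.902409 * 100 = 90.24%

Space savings = 1 - 7211/73890 = 90.24%


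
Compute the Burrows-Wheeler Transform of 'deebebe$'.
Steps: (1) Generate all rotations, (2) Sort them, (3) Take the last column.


Rotations (sorted):
  0: $deebebe -> last char: e
  1: be$deebe -> last char: e
  2: bebe$dee -> last char: e
  3: deebebe$ -> last char: $
  4: e$deebeb -> last char: b
  5: ebe$deeb -> last char: b
  6: ebebe$de -> last char: e
  7: eebebe$d -> last char: d


BWT = eee$bbed


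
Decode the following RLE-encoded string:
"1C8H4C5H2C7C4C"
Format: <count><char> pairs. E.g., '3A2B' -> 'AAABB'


Expanding each <count><char> pair:
  1C -> 'C'
  8H -> 'HHHHHHHH'
  4C -> 'CCCC'
  5H -> 'HHHHH'
  2C -> 'CC'
  7C -> 'CCCCCCC'
  4C -> 'CCCC'

Decoded = CHHHHHHHHCCCCHHHHHCCCCCCCCCCCCC


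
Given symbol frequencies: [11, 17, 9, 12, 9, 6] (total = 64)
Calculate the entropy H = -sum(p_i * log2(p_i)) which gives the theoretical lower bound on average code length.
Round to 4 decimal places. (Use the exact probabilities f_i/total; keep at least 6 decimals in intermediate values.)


Per-symbol terms -p_i * log2(p_i) with p_i = f_i/64:
  p = 11/64 = 0.171875: log2(p) = -2.540568, -p*log2(p) = 0.436660
  p = 17/64 = 0.265625: log2(p) = -1.912537, -p*log2(p) = 0.508018
  p = 9/64 = 0.140625: log2(p) = -2.830075, -p*log2(p) = 0.397979
  p = 12/64 = 0.187500: log2(p) = -2.415037, -p*log2(p) = 0.452820
  p = 9/64 = 0.140625: log2(p) = -2.830075, -p*log2(p) = 0.397979
  p = 6/64 = 0.093750: log2(p) = -3.415037, -p*log2(p) = 0.320160
H = 0.436660 + 0.508018 + 0.397979 + 0.452820 + 0.397979 + 0.320160 = 2.513616

H = 2.5136 bits/symbol


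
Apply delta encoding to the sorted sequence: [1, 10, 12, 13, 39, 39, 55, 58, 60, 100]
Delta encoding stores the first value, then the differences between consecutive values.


First value: 1
Deltas:
  10 - 1 = 9
  12 - 10 = 2
  13 - 12 = 1
  39 - 13 = 26
  39 - 39 = 0
  55 - 39 = 16
  58 - 55 = 3
  60 - 58 = 2
  100 - 60 = 40


Delta encoded: [1, 9, 2, 1, 26, 0, 16, 3, 2, 40]


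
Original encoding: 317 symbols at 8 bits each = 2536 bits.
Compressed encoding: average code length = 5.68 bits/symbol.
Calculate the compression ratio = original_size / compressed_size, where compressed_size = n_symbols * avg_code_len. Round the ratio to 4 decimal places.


original_size = n_symbols * orig_bits = 317 * 8 = 2536 bits
compressed_size = n_symbols * avg_code_len = 317 * 5.68 = 1800.56 bits
ratio = original_size / compressed_size = 2536 / 1800.56 = 1.4085

Compression ratio = 1.4085


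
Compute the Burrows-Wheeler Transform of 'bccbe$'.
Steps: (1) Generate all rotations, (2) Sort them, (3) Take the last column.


Rotations (sorted):
  0: $bccbe -> last char: e
  1: bccbe$ -> last char: $
  2: be$bcc -> last char: c
  3: cbe$bc -> last char: c
  4: ccbe$b -> last char: b
  5: e$bccb -> last char: b


BWT = e$ccbb


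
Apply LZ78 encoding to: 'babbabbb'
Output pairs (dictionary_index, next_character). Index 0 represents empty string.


LZ78 encoding steps:
Dictionary: {0: ''}
Step 1: w='' (idx 0), next='b' -> output (0, 'b'), add 'b' as idx 1
Step 2: w='' (idx 0), next='a' -> output (0, 'a'), add 'a' as idx 2
Step 3: w='b' (idx 1), next='b' -> output (1, 'b'), add 'bb' as idx 3
Step 4: w='a' (idx 2), next='b' -> output (2, 'b'), add 'ab' as idx 4
Step 5: w='bb' (idx 3), end of input -> output (3, '')


Encoded: [(0, 'b'), (0, 'a'), (1, 'b'), (2, 'b'), (3, '')]


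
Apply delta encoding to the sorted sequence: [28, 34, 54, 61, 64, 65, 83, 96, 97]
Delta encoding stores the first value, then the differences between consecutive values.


First value: 28
Deltas:
  34 - 28 = 6
  54 - 34 = 20
  61 - 54 = 7
  64 - 61 = 3
  65 - 64 = 1
  83 - 65 = 18
  96 - 83 = 13
  97 - 96 = 1


Delta encoded: [28, 6, 20, 7, 3, 1, 18, 13, 1]


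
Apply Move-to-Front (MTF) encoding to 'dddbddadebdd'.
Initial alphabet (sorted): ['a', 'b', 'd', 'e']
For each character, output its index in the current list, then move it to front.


MTF encoding:
'd': index 2 in ['a', 'b', 'd', 'e'] -> ['d', 'a', 'b', 'e']
'd': index 0 in ['d', 'a', 'b', 'e'] -> ['d', 'a', 'b', 'e']
'd': index 0 in ['d', 'a', 'b', 'e'] -> ['d', 'a', 'b', 'e']
'b': index 2 in ['d', 'a', 'b', 'e'] -> ['b', 'd', 'a', 'e']
'd': index 1 in ['b', 'd', 'a', 'e'] -> ['d', 'b', 'a', 'e']
'd': index 0 in ['d', 'b', 'a', 'e'] -> ['d', 'b', 'a', 'e']
'a': index 2 in ['d', 'b', 'a', 'e'] -> ['a', 'd', 'b', 'e']
'd': index 1 in ['a', 'd', 'b', 'e'] -> ['d', 'a', 'b', 'e']
'e': index 3 in ['d', 'a', 'b', 'e'] -> ['e', 'd', 'a', 'b']
'b': index 3 in ['e', 'd', 'a', 'b'] -> ['b', 'e', 'd', 'a']
'd': index 2 in ['b', 'e', 'd', 'a'] -> ['d', 'b', 'e', 'a']
'd': index 0 in ['d', 'b', 'e', 'a'] -> ['d', 'b', 'e', 'a']


Output: [2, 0, 0, 2, 1, 0, 2, 1, 3, 3, 2, 0]


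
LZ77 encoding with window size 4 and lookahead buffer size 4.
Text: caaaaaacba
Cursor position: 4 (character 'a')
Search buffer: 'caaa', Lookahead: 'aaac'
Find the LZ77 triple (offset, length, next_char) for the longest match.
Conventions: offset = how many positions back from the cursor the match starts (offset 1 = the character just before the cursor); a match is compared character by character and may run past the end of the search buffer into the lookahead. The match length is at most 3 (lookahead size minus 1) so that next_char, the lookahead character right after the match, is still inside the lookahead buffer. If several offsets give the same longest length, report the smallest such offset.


Try each offset into the search buffer:
  offset=1 (pos 3, char 'a'): match length 3
  offset=2 (pos 2, char 'a'): match length 3
  offset=3 (pos 1, char 'a'): match length 3
  offset=4 (pos 0, char 'c'): match length 0
Longest match has length 3, found at offsets 1, 2, 3; take the smallest, offset 1.
next_char = character at position 4 + 3 = 7 -> 'c'

Best match: offset=1, length=3 (matching 'aaa' starting at position 3)
LZ77 triple: (1, 3, 'c')


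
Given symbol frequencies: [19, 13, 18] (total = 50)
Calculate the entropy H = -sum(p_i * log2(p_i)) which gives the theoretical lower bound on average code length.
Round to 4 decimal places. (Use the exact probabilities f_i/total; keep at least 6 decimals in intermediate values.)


Per-symbol terms -p_i * log2(p_i) with p_i = f_i/50:
  p = 19/50 = 0.380000: log2(p) = -1.395929, -p*log2(p) = 0.530453
  p = 13/50 = 0.260000: log2(p) = -1.943416, -p*log2(p) = 0.505288
  p = 18/50 = 0.360000: log2(p) = -1.473931, -p*log2(p) = 0.530615
H = 0.530453 + 0.505288 + 0.530615 = 1.566356

H = 1.5664 bits/symbol


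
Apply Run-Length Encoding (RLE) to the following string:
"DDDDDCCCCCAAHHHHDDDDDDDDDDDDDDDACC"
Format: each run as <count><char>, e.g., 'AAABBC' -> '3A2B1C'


Scanning runs left to right:
  i=0: run of 'D' x 5 -> '5D'
  i=5: run of 'C' x 5 -> '5C'
  i=10: run of 'A' x 2 -> '2A'
  i=12: run of 'H' x 4 -> '4H'
  i=16: run of 'D' x 15 -> '15D'
  i=31: run of 'A' x 1 -> '1A'
  i=32: run of 'C' x 2 -> '2C'

RLE = 5D5C2A4H15D1A2C


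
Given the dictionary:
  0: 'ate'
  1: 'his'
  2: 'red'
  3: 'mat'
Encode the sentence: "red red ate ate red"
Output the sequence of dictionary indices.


Look up each word in the dictionary:
  'red' -> 2
  'red' -> 2
  'ate' -> 0
  'ate' -> 0
  'red' -> 2

Encoded: [2, 2, 0, 0, 2]


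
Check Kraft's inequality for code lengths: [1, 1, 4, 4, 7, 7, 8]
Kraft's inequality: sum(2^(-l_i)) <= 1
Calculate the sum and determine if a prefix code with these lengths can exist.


Sum = 2^(-1) + 2^(-1) + 2^(-4) + 2^(-4) + 2^(-7) + 2^(-7) + 2^(-8)
    = 0.5 + 0.5 + 0.0625 + 0.0625 + 0.0078125 + 0.0078125 + 0.00390625
    = 293/256 = 1.14453125
Since 1.14453125 > 1, Kraft's inequality is NOT satisfied.
A prefix code with these lengths CANNOT exist.

Kraft sum = 1.14453125. Not satisfied.


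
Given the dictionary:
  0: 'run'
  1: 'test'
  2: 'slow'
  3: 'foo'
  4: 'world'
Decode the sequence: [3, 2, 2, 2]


Look up each index in the dictionary:
  3 -> 'foo'
  2 -> 'slow'
  2 -> 'slow'
  2 -> 'slow'

Decoded: "foo slow slow slow"


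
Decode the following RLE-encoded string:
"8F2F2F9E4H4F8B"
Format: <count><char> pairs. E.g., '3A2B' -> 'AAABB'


Expanding each <count><char> pair:
  8F -> 'FFFFFFFF'
  2F -> 'FF'
  2F -> 'FF'
  9E -> 'EEEEEEEEE'
  4H -> 'HHHH'
  4F -> 'FFFF'
  8B -> 'BBBBBBBB'

Decoded = FFFFFFFFFFFFEEEEEEEEEHHHHFFFFBBBBBBBB


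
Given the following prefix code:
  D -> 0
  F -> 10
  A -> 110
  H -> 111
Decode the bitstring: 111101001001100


Decoding step by step:
Bits 111 -> H
Bits 10 -> F
Bits 10 -> F
Bits 0 -> D
Bits 10 -> F
Bits 0 -> D
Bits 110 -> A
Bits 0 -> D


Decoded message: HFFDFDAD


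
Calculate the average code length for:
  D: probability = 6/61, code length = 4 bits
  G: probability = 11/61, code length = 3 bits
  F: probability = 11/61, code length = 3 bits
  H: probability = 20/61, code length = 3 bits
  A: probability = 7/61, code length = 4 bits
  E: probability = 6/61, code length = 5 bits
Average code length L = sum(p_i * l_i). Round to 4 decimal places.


Weighted contributions p_i * l_i:
  D: (6/61) * 4 = 24/61
  G: (11/61) * 3 = 33/61
  F: (11/61) * 3 = 33/61
  H: (20/61) * 3 = 60/61
  A: (7/61) * 4 = 28/61
  E: (6/61) * 5 = 30/61
Sum = (24 + 33 + 33 + 60 + 28 + 30)/61 = 208/61

L = 208/61 = 3.4098 bits/symbol


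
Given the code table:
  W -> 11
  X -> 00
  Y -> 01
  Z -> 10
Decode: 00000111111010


Decoding:
00 -> X
00 -> X
01 -> Y
11 -> W
11 -> W
10 -> Z
10 -> Z


Result: XXYWWZZ


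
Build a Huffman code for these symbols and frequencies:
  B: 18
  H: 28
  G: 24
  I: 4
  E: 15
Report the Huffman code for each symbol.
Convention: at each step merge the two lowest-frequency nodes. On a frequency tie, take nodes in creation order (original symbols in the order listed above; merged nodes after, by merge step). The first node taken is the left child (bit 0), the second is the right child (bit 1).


Huffman tree construction:
Step 1: Merge I(4) + E(15) = 19
Step 2: Merge B(18) + (I+E)(19) = 37
Step 3: Merge G(24) + H(28) = 52
Step 4: Merge (B+(I+E))(37) + (G+H)(52) = 89
Read each symbol's code off the tree from the root (left child = 0, right child = 1).

Codes:
  B: 00 (length 2)
  H: 11 (length 2)
  G: 10 (length 2)
  I: 010 (length 3)
  E: 011 (length 3)
Average code length: 197/89 = 2.2135 bits/symbol


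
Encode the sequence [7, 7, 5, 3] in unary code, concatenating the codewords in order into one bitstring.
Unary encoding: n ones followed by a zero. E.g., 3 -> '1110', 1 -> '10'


Encode each number as n ones followed by a terminating 0:
  7 -> 11111110 (8 bits)
  7 -> 11111110 (8 bits)
  5 -> 111110 (6 bits)
  3 -> 1110 (4 bits)
Total length = 8 + 8 + 6 + 4 = 26 bits.

Unary([7, 7, 5, 3]) = 11111110111111101111101110 (26 bits)


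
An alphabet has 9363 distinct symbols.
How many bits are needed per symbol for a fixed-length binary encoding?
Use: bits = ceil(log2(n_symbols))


log2(9363) = 13.1928
Bracket: 2^13 = 8192 < 9363 <= 2^14 = 16384
So ceil(log2(9363)) = 14

bits = ceil(log2(9363)) = ceil(13.1928) = 14 bits


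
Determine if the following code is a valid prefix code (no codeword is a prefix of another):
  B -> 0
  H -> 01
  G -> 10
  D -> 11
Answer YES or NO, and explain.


Checking each pair (does one codeword prefix another?):
  B='0' vs H='01': prefix -- VIOLATION

NO -- this is NOT a valid prefix code. B (0) is a prefix of H (01).


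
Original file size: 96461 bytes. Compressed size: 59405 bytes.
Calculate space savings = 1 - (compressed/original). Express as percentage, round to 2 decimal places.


ratio = compressed/original = 59405/96461 = 0.615845
savings = 1 - ratio = 1 - 0.615845 = 0.384155
as a percentage: 0.384155 * 100 = 38.42%

Space savings = 1 - 59405/96461 = 38.42%


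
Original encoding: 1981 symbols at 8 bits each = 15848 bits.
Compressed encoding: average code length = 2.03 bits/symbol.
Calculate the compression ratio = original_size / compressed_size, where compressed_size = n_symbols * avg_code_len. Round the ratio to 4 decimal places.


original_size = n_symbols * orig_bits = 1981 * 8 = 15848 bits
compressed_size = n_symbols * avg_code_len = 1981 * 2.03 = 4021.43 bits
ratio = original_size / compressed_size = 15848 / 4021.43 = 3.9409

Compression ratio = 3.9409


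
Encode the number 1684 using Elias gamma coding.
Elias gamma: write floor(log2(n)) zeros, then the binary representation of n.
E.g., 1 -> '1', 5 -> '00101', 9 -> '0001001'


num_bits = floor(log2(1684)) + 1 = 11
leading_zeros = num_bits - 1 = 10
binary(1684) = 11010010100

Elias gamma(1684) = '0000000000' + '11010010100' = 000000000011010010100 (21 bits)


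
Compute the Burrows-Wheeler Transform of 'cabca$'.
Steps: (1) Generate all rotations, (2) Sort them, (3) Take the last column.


Rotations (sorted):
  0: $cabca -> last char: a
  1: a$cabc -> last char: c
  2: abca$c -> last char: c
  3: bca$ca -> last char: a
  4: ca$cab -> last char: b
  5: cabca$ -> last char: $


BWT = accab$


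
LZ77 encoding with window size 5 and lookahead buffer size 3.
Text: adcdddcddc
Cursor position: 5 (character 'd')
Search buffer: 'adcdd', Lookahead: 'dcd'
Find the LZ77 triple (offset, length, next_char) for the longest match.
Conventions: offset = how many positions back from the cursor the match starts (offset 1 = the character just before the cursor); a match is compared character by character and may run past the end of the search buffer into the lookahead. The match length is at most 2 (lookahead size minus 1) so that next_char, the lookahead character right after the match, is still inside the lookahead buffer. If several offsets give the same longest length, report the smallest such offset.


Try each offset into the search buffer:
  offset=1 (pos 4, char 'd'): match length 1
  offset=2 (pos 3, char 'd'): match length 1
  offset=3 (pos 2, char 'c'): match length 0
  offset=4 (pos 1, char 'd'): match length 2
  offset=5 (pos 0, char 'a'): match length 0
Longest match has length 2 at offset 4.
next_char = character at position 5 + 2 = 7 -> 'd'

Best match: offset=4, length=2 (matching 'dc' starting at position 1)
LZ77 triple: (4, 2, 'd')


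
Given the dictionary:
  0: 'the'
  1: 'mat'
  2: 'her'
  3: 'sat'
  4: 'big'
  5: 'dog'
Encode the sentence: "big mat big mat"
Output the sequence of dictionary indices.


Look up each word in the dictionary:
  'big' -> 4
  'mat' -> 1
  'big' -> 4
  'mat' -> 1

Encoded: [4, 1, 4, 1]


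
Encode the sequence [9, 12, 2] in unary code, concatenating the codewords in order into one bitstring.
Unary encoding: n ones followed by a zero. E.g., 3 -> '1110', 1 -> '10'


Encode each number as n ones followed by a terminating 0:
  9 -> 1111111110 (10 bits)
  12 -> 1111111111110 (13 bits)
  2 -> 110 (3 bits)
Total length = 10 + 13 + 3 = 26 bits.

Unary([9, 12, 2]) = 11111111101111111111110110 (26 bits)


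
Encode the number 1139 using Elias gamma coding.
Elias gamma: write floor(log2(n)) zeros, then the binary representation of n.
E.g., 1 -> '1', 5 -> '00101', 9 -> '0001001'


num_bits = floor(log2(1139)) + 1 = 11
leading_zeros = num_bits - 1 = 10
binary(1139) = 10001110011

Elias gamma(1139) = '0000000000' + '10001110011' = 000000000010001110011 (21 bits)


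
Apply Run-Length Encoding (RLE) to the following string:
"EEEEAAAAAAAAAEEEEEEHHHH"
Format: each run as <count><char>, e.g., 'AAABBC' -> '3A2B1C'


Scanning runs left to right:
  i=0: run of 'E' x 4 -> '4E'
  i=4: run of 'A' x 9 -> '9A'
  i=13: run of 'E' x 6 -> '6E'
  i=19: run of 'H' x 4 -> '4H'

RLE = 4E9A6E4H


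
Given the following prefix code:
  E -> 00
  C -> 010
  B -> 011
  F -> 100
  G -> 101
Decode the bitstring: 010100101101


Decoding step by step:
Bits 010 -> C
Bits 100 -> F
Bits 101 -> G
Bits 101 -> G


Decoded message: CFGG


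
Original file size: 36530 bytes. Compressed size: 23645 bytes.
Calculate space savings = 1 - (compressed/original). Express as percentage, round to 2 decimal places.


ratio = compressed/original = 23645/36530 = 0.647276
savings = 1 - ratio = 1 - 0.647276 = 0.352724
as a percentage: 0.352724 * 100 = 35.27%

Space savings = 1 - 23645/36530 = 35.27%


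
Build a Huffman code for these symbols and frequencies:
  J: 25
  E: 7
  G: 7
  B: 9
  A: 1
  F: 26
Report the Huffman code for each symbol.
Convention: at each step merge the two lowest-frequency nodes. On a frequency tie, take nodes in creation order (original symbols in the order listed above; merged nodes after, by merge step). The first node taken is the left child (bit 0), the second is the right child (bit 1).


Huffman tree construction:
Step 1: Merge A(1) + E(7) = 8
Step 2: Merge G(7) + (A+E)(8) = 15
Step 3: Merge B(9) + (G+(A+E))(15) = 24
Step 4: Merge (B+(G+(A+E)))(24) + J(25) = 49
Step 5: Merge F(26) + ((B+(G+(A+E)))+J)(49) = 75
Read each symbol's code off the tree from the root (left child = 0, right child = 1).

Codes:
  J: 11 (length 2)
  E: 10111 (length 5)
  G: 1010 (length 4)
  B: 100 (length 3)
  A: 10110 (length 5)
  F: 0 (length 1)
Average code length: 171/75 = 2.2800 bits/symbol


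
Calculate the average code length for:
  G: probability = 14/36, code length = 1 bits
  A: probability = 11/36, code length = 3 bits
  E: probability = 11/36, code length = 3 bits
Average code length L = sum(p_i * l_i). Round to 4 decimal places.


Weighted contributions p_i * l_i:
  G: (14/36) * 1 = 14/36
  A: (11/36) * 3 = 33/36
  E: (11/36) * 3 = 33/36
Sum = (14 + 33 + 33)/36 = 80/36

L = 80/36 = 2.2222 bits/symbol


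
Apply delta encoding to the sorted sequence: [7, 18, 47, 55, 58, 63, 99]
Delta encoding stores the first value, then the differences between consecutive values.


First value: 7
Deltas:
  18 - 7 = 11
  47 - 18 = 29
  55 - 47 = 8
  58 - 55 = 3
  63 - 58 = 5
  99 - 63 = 36


Delta encoded: [7, 11, 29, 8, 3, 5, 36]


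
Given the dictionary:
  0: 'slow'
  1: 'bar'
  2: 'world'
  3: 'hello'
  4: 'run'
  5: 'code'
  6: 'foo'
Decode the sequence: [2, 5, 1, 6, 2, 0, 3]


Look up each index in the dictionary:
  2 -> 'world'
  5 -> 'code'
  1 -> 'bar'
  6 -> 'foo'
  2 -> 'world'
  0 -> 'slow'
  3 -> 'hello'

Decoded: "world code bar foo world slow hello"


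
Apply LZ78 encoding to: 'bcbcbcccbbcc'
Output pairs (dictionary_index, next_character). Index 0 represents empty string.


LZ78 encoding steps:
Dictionary: {0: ''}
Step 1: w='' (idx 0), next='b' -> output (0, 'b'), add 'b' as idx 1
Step 2: w='' (idx 0), next='c' -> output (0, 'c'), add 'c' as idx 2
Step 3: w='b' (idx 1), next='c' -> output (1, 'c'), add 'bc' as idx 3
Step 4: w='bc' (idx 3), next='c' -> output (3, 'c'), add 'bcc' as idx 4
Step 5: w='c' (idx 2), next='b' -> output (2, 'b'), add 'cb' as idx 5
Step 6: w='bcc' (idx 4), end of input -> output (4, '')


Encoded: [(0, 'b'), (0, 'c'), (1, 'c'), (3, 'c'), (2, 'b'), (4, '')]


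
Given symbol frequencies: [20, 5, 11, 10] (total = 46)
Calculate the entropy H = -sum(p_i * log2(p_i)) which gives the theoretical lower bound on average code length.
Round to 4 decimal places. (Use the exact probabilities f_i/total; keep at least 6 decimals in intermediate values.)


Per-symbol terms -p_i * log2(p_i) with p_i = f_i/46:
  p = 20/46 = 0.434783: log2(p) = -1.201634, -p*log2(p) = 0.522450
  p = 5/46 = 0.108696: log2(p) = -3.201634, -p*log2(p) = 0.348004
  p = 11/46 = 0.239130: log2(p) = -2.064130, -p*log2(p) = 0.493596
  p = 10/46 = 0.217391: log2(p) = -2.201634, -p*log2(p) = 0.478616
H = 0.522450 + 0.348004 + 0.493596 + 0.478616 = 1.842666

H = 1.8427 bits/symbol


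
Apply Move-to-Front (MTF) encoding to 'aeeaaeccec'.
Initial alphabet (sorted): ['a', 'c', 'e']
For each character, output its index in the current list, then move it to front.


MTF encoding:
'a': index 0 in ['a', 'c', 'e'] -> ['a', 'c', 'e']
'e': index 2 in ['a', 'c', 'e'] -> ['e', 'a', 'c']
'e': index 0 in ['e', 'a', 'c'] -> ['e', 'a', 'c']
'a': index 1 in ['e', 'a', 'c'] -> ['a', 'e', 'c']
'a': index 0 in ['a', 'e', 'c'] -> ['a', 'e', 'c']
'e': index 1 in ['a', 'e', 'c'] -> ['e', 'a', 'c']
'c': index 2 in ['e', 'a', 'c'] -> ['c', 'e', 'a']
'c': index 0 in ['c', 'e', 'a'] -> ['c', 'e', 'a']
'e': index 1 in ['c', 'e', 'a'] -> ['e', 'c', 'a']
'c': index 1 in ['e', 'c', 'a'] -> ['c', 'e', 'a']


Output: [0, 2, 0, 1, 0, 1, 2, 0, 1, 1]


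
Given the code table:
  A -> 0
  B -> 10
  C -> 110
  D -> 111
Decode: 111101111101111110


Decoding:
111 -> D
10 -> B
111 -> D
110 -> C
111 -> D
111 -> D
0 -> A


Result: DBDCDDA


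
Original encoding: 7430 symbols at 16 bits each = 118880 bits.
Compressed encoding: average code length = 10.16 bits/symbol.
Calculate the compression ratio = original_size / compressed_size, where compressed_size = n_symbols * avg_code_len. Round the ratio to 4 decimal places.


original_size = n_symbols * orig_bits = 7430 * 16 = 118880 bits
compressed_size = n_symbols * avg_code_len = 7430 * 10.16 = 75488.8 bits
ratio = original_size / compressed_size = 118880 / 75488.8 = 1.5748

Compression ratio = 1.5748


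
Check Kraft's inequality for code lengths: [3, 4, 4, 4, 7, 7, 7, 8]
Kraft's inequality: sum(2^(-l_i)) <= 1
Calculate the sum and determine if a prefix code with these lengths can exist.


Sum = 2^(-3) + 2^(-4) + 2^(-4) + 2^(-4) + 2^(-7) + 2^(-7) + 2^(-7) + 2^(-8)
    = 0.125 + 0.0625 + 0.0625 + 0.0625 + 0.0078125 + 0.0078125 + 0.0078125 + 0.00390625
    = 87/256 = 0.33984375
Since 0.33984375 <= 1, Kraft's inequality IS satisfied.
A prefix code with these lengths CAN exist.

Kraft sum = 0.33984375. Satisfied.


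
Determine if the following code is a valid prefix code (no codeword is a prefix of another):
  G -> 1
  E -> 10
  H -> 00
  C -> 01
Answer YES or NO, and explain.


Checking each pair (does one codeword prefix another?):
  G='1' vs E='10': prefix -- VIOLATION

NO -- this is NOT a valid prefix code. G (1) is a prefix of E (10).


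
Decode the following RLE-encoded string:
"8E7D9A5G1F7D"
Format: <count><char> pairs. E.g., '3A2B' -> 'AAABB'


Expanding each <count><char> pair:
  8E -> 'EEEEEEEE'
  7D -> 'DDDDDDD'
  9A -> 'AAAAAAAAA'
  5G -> 'GGGGG'
  1F -> 'F'
  7D -> 'DDDDDDD'

Decoded = EEEEEEEEDDDDDDDAAAAAAAAAGGGGGFDDDDDDD


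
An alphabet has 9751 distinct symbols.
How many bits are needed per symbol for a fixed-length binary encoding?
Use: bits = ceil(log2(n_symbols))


log2(9751) = 13.2513
Bracket: 2^13 = 8192 < 9751 <= 2^14 = 16384
So ceil(log2(9751)) = 14

bits = ceil(log2(9751)) = ceil(13.2513) = 14 bits


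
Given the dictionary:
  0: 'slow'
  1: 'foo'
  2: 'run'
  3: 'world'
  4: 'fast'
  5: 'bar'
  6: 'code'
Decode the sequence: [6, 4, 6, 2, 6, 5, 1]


Look up each index in the dictionary:
  6 -> 'code'
  4 -> 'fast'
  6 -> 'code'
  2 -> 'run'
  6 -> 'code'
  5 -> 'bar'
  1 -> 'foo'

Decoded: "code fast code run code bar foo"


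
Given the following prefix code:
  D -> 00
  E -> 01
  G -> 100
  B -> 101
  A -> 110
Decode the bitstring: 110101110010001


Decoding step by step:
Bits 110 -> A
Bits 101 -> B
Bits 110 -> A
Bits 01 -> E
Bits 00 -> D
Bits 01 -> E


Decoded message: ABAEDE


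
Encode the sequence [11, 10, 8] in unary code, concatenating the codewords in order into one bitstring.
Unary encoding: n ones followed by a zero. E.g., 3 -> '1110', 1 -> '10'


Encode each number as n ones followed by a terminating 0:
  11 -> 111111111110 (12 bits)
  10 -> 11111111110 (11 bits)
  8 -> 111111110 (9 bits)
Total length = 12 + 11 + 9 = 32 bits.

Unary([11, 10, 8]) = 11111111111011111111110111111110 (32 bits)


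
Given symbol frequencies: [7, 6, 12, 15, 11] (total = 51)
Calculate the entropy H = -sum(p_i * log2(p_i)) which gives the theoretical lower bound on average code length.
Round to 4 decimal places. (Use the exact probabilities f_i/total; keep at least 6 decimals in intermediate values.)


Per-symbol terms -p_i * log2(p_i) with p_i = f_i/51:
  p = 7/51 = 0.137255: log2(p) = -2.865070, -p*log2(p) = 0.393245
  p = 6/51 = 0.117647: log2(p) = -3.087463, -p*log2(p) = 0.363231
  p = 12/51 = 0.235294: log2(p) = -2.087463, -p*log2(p) = 0.491168
  p = 15/51 = 0.294118: log2(p) = -1.765535, -p*log2(p) = 0.519275
  p = 11/51 = 0.215686: log2(p) = -2.212994, -p*log2(p) = 0.477312
H = 0.393245 + 0.363231 + 0.491168 + 0.519275 + 0.477312 = 2.244231

H = 2.2442 bits/symbol


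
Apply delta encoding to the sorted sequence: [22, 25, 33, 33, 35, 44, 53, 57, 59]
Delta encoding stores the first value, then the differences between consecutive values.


First value: 22
Deltas:
  25 - 22 = 3
  33 - 25 = 8
  33 - 33 = 0
  35 - 33 = 2
  44 - 35 = 9
  53 - 44 = 9
  57 - 53 = 4
  59 - 57 = 2


Delta encoded: [22, 3, 8, 0, 2, 9, 9, 4, 2]


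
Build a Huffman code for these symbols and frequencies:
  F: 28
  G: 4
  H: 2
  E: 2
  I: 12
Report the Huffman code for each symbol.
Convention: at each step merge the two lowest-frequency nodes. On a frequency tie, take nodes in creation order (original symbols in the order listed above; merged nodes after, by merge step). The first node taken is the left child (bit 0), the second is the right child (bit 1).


Huffman tree construction:
Step 1: Merge H(2) + E(2) = 4
Step 2: Merge G(4) + (H+E)(4) = 8
Step 3: Merge (G+(H+E))(8) + I(12) = 20
Step 4: Merge ((G+(H+E))+I)(20) + F(28) = 48
Read each symbol's code off the tree from the root (left child = 0, right child = 1).

Codes:
  F: 1 (length 1)
  G: 000 (length 3)
  H: 0010 (length 4)
  E: 0011 (length 4)
  I: 01 (length 2)
Average code length: 80/48 = 1.6667 bits/symbol


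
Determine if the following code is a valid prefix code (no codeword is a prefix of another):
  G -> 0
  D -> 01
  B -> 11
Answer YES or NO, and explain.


Checking each pair (does one codeword prefix another?):
  G='0' vs D='01': prefix -- VIOLATION

NO -- this is NOT a valid prefix code. G (0) is a prefix of D (01).


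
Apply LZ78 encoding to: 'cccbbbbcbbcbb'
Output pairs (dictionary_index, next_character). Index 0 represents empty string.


LZ78 encoding steps:
Dictionary: {0: ''}
Step 1: w='' (idx 0), next='c' -> output (0, 'c'), add 'c' as idx 1
Step 2: w='c' (idx 1), next='c' -> output (1, 'c'), add 'cc' as idx 2
Step 3: w='' (idx 0), next='b' -> output (0, 'b'), add 'b' as idx 3
Step 4: w='b' (idx 3), next='b' -> output (3, 'b'), add 'bb' as idx 4
Step 5: w='b' (idx 3), next='c' -> output (3, 'c'), add 'bc' as idx 5
Step 6: w='bb' (idx 4), next='c' -> output (4, 'c'), add 'bbc' as idx 6
Step 7: w='bb' (idx 4), end of input -> output (4, '')


Encoded: [(0, 'c'), (1, 'c'), (0, 'b'), (3, 'b'), (3, 'c'), (4, 'c'), (4, '')]


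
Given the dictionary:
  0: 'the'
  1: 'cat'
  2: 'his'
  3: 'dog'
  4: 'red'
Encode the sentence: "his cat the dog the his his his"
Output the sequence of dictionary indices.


Look up each word in the dictionary:
  'his' -> 2
  'cat' -> 1
  'the' -> 0
  'dog' -> 3
  'the' -> 0
  'his' -> 2
  'his' -> 2
  'his' -> 2

Encoded: [2, 1, 0, 3, 0, 2, 2, 2]


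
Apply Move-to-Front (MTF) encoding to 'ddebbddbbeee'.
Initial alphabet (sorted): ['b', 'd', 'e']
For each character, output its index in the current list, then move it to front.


MTF encoding:
'd': index 1 in ['b', 'd', 'e'] -> ['d', 'b', 'e']
'd': index 0 in ['d', 'b', 'e'] -> ['d', 'b', 'e']
'e': index 2 in ['d', 'b', 'e'] -> ['e', 'd', 'b']
'b': index 2 in ['e', 'd', 'b'] -> ['b', 'e', 'd']
'b': index 0 in ['b', 'e', 'd'] -> ['b', 'e', 'd']
'd': index 2 in ['b', 'e', 'd'] -> ['d', 'b', 'e']
'd': index 0 in ['d', 'b', 'e'] -> ['d', 'b', 'e']
'b': index 1 in ['d', 'b', 'e'] -> ['b', 'd', 'e']
'b': index 0 in ['b', 'd', 'e'] -> ['b', 'd', 'e']
'e': index 2 in ['b', 'd', 'e'] -> ['e', 'b', 'd']
'e': index 0 in ['e', 'b', 'd'] -> ['e', 'b', 'd']
'e': index 0 in ['e', 'b', 'd'] -> ['e', 'b', 'd']


Output: [1, 0, 2, 2, 0, 2, 0, 1, 0, 2, 0, 0]


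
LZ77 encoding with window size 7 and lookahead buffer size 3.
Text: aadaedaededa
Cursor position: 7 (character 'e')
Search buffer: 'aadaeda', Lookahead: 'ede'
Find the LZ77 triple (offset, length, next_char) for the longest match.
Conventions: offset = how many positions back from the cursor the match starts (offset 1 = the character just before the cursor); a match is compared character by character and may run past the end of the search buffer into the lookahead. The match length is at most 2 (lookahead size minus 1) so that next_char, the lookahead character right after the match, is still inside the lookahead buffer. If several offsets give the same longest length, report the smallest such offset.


Try each offset into the search buffer:
  offset=1 (pos 6, char 'a'): match length 0
  offset=2 (pos 5, char 'd'): match length 0
  offset=3 (pos 4, char 'e'): match length 2
  offset=4 (pos 3, char 'a'): match length 0
  offset=5 (pos 2, char 'd'): match length 0
  offset=6 (pos 1, char 'a'): match length 0
  offset=7 (pos 0, char 'a'): match length 0
Longest match has length 2 at offset 3.
next_char = character at position 7 + 2 = 9 -> 'e'

Best match: offset=3, length=2 (matching 'ed' starting at position 4)
LZ77 triple: (3, 2, 'e')


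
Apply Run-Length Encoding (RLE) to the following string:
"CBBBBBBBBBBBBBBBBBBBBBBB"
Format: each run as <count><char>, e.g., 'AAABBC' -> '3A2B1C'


Scanning runs left to right:
  i=0: run of 'C' x 1 -> '1C'
  i=1: run of 'B' x 23 -> '23B'

RLE = 1C23B


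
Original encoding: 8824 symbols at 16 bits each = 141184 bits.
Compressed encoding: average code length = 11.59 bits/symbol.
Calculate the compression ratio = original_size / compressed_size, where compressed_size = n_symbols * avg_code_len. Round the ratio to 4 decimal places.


original_size = n_symbols * orig_bits = 8824 * 16 = 141184 bits
compressed_size = n_symbols * avg_code_len = 8824 * 11.59 = 102270.16 bits
ratio = original_size / compressed_size = 141184 / 102270.16 = 1.3805

Compression ratio = 1.3805


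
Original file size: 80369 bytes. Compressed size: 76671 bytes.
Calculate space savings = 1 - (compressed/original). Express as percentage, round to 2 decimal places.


ratio = compressed/original = 76671/80369 = 0.953987
savings = 1 - ratio = 1 - 0.953987 = 0.046013
as a percentage: 0.046013 * 100 = 4.6%

Space savings = 1 - 76671/80369 = 4.6%


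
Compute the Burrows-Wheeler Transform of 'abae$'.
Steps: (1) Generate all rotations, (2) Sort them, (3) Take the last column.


Rotations (sorted):
  0: $abae -> last char: e
  1: abae$ -> last char: $
  2: ae$ab -> last char: b
  3: bae$a -> last char: a
  4: e$aba -> last char: a


BWT = e$baa


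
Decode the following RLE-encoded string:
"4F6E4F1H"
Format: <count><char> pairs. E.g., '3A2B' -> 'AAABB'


Expanding each <count><char> pair:
  4F -> 'FFFF'
  6E -> 'EEEEEE'
  4F -> 'FFFF'
  1H -> 'H'

Decoded = FFFFEEEEEEFFFFH


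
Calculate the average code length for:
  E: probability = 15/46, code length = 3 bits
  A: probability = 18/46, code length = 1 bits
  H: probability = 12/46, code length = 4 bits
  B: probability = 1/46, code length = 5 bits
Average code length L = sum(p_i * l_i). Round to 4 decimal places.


Weighted contributions p_i * l_i:
  E: (15/46) * 3 = 45/46
  A: (18/46) * 1 = 18/46
  H: (12/46) * 4 = 48/46
  B: (1/46) * 5 = 5/46
Sum = (45 + 18 + 48 + 5)/46 = 116/46

L = 116/46 = 2.5217 bits/symbol


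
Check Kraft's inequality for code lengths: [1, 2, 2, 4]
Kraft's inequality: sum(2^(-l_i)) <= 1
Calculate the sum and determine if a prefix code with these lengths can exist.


Sum = 2^(-1) + 2^(-2) + 2^(-2) + 2^(-4)
    = 0.5 + 0.25 + 0.25 + 0.0625
    = 17/16 = 1.0625
Since 1.0625 > 1, Kraft's inequality is NOT satisfied.
A prefix code with these lengths CANNOT exist.

Kraft sum = 1.0625. Not satisfied.


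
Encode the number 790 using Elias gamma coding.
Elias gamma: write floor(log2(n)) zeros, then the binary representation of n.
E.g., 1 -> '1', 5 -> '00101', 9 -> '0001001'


num_bits = floor(log2(790)) + 1 = 10
leading_zeros = num_bits - 1 = 9
binary(790) = 1100010110

Elias gamma(790) = '000000000' + '1100010110' = 0000000001100010110 (19 bits)


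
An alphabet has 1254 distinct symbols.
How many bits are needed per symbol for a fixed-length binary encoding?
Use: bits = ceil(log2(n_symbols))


log2(1254) = 10.2923
Bracket: 2^10 = 1024 < 1254 <= 2^11 = 2048
So ceil(log2(1254)) = 11

bits = ceil(log2(1254)) = ceil(10.2923) = 11 bits


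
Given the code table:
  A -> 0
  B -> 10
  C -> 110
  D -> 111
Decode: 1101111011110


Decoding:
110 -> C
111 -> D
10 -> B
111 -> D
10 -> B


Result: CDBDB


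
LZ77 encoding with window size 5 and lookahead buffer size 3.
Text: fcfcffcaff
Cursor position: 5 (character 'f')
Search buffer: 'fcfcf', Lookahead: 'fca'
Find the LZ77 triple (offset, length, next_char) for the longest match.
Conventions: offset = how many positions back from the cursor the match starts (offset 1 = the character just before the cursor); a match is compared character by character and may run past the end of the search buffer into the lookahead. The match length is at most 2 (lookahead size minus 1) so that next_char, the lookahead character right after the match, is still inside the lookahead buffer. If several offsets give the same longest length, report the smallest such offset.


Try each offset into the search buffer:
  offset=1 (pos 4, char 'f'): match length 1
  offset=2 (pos 3, char 'c'): match length 0
  offset=3 (pos 2, char 'f'): match length 2
  offset=4 (pos 1, char 'c'): match length 0
  offset=5 (pos 0, char 'f'): match length 2
Longest match has length 2, found at offsets 3, 5; take the smallest, offset 3.
next_char = character at position 5 + 2 = 7 -> 'a'

Best match: offset=3, length=2 (matching 'fc' starting at position 2)
LZ77 triple: (3, 2, 'a')


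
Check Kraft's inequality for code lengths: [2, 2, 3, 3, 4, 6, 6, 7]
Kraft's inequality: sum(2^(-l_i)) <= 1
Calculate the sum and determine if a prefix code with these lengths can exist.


Sum = 2^(-2) + 2^(-2) + 2^(-3) + 2^(-3) + 2^(-4) + 2^(-6) + 2^(-6) + 2^(-7)
    = 0.25 + 0.25 + 0.125 + 0.125 + 0.0625 + 0.015625 + 0.015625 + 0.0078125
    = 109/128 = 0.8515625
Since 0.8515625 <= 1, Kraft's inequality IS satisfied.
A prefix code with these lengths CAN exist.

Kraft sum = 0.8515625. Satisfied.


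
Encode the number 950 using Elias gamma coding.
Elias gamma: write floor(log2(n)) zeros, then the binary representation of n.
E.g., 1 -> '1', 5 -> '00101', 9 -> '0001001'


num_bits = floor(log2(950)) + 1 = 10
leading_zeros = num_bits - 1 = 9
binary(950) = 1110110110

Elias gamma(950) = '000000000' + '1110110110' = 0000000001110110110 (19 bits)


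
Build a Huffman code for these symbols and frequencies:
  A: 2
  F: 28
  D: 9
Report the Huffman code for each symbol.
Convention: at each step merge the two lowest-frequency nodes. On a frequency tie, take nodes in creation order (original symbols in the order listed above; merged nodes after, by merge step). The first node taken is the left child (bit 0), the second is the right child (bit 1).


Huffman tree construction:
Step 1: Merge A(2) + D(9) = 11
Step 2: Merge (A+D)(11) + F(28) = 39
Read each symbol's code off the tree from the root (left child = 0, right child = 1).

Codes:
  A: 00 (length 2)
  F: 1 (length 1)
  D: 01 (length 2)
Average code length: 50/39 = 1.2821 bits/symbol


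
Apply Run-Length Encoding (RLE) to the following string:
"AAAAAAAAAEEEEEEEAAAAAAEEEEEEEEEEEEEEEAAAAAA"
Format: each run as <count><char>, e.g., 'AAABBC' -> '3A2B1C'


Scanning runs left to right:
  i=0: run of 'A' x 9 -> '9A'
  i=9: run of 'E' x 7 -> '7E'
  i=16: run of 'A' x 6 -> '6A'
  i=22: run of 'E' x 15 -> '15E'
  i=37: run of 'A' x 6 -> '6A'

RLE = 9A7E6A15E6A


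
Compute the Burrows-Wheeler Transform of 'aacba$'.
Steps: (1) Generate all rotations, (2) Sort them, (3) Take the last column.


Rotations (sorted):
  0: $aacba -> last char: a
  1: a$aacb -> last char: b
  2: aacba$ -> last char: $
  3: acba$a -> last char: a
  4: ba$aac -> last char: c
  5: cba$aa -> last char: a


BWT = ab$aca


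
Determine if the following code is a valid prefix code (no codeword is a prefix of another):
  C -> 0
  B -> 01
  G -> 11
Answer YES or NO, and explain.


Checking each pair (does one codeword prefix another?):
  C='0' vs B='01': prefix -- VIOLATION

NO -- this is NOT a valid prefix code. C (0) is a prefix of B (01).


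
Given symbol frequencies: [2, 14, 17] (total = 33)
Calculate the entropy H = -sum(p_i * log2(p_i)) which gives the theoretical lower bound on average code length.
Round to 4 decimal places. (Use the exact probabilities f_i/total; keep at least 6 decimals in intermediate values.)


Per-symbol terms -p_i * log2(p_i) with p_i = f_i/33:
  p = 2/33 = 0.060606: log2(p) = -4.044394, -p*log2(p) = 0.245115
  p = 14/33 = 0.424242: log2(p) = -1.237039, -p*log2(p) = 0.524805
  p = 17/33 = 0.515152: log2(p) = -0.956931, -p*log2(p) = 0.492965
H = 0.245115 + 0.524805 + 0.492965 = 1.262885

H = 1.2629 bits/symbol
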